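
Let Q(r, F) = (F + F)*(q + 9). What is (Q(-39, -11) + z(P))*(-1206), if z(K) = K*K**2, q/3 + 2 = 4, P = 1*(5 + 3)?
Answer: -219492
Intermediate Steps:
P = 8 (P = 1*8 = 8)
q = 6 (q = -6 + 3*4 = -6 + 12 = 6)
z(K) = K**3
Q(r, F) = 30*F (Q(r, F) = (F + F)*(6 + 9) = (2*F)*15 = 30*F)
(Q(-39, -11) + z(P))*(-1206) = (30*(-11) + 8**3)*(-1206) = (-330 + 512)*(-1206) = 182*(-1206) = -219492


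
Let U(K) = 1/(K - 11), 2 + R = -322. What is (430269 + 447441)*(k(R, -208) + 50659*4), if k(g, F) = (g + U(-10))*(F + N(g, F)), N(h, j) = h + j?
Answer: 2718284253920/7 ≈ 3.8833e+11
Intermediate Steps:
R = -324 (R = -2 - 322 = -324)
U(K) = 1/(-11 + K)
k(g, F) = (-1/21 + g)*(g + 2*F) (k(g, F) = (g + 1/(-11 - 10))*(F + (g + F)) = (g + 1/(-21))*(F + (F + g)) = (g - 1/21)*(g + 2*F) = (-1/21 + g)*(g + 2*F))
(430269 + 447441)*(k(R, -208) + 50659*4) = (430269 + 447441)*(((-324)² - 2/21*(-208) - 1/21*(-324) + 2*(-208)*(-324)) + 50659*4) = 877710*((104976 + 416/21 + 108/7 + 134784) + 202636) = 877710*(5035700/21 + 202636) = 877710*(9291056/21) = 2718284253920/7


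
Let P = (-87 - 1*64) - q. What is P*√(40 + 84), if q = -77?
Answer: -148*√31 ≈ -824.03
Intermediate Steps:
P = -74 (P = (-87 - 1*64) - 1*(-77) = (-87 - 64) + 77 = -151 + 77 = -74)
P*√(40 + 84) = -74*√(40 + 84) = -148*√31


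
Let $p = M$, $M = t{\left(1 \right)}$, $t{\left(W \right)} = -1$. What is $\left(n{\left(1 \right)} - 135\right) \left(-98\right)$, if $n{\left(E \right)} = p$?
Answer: $13328$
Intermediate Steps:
$M = -1$
$p = -1$
$n{\left(E \right)} = -1$
$\left(n{\left(1 \right)} - 135\right) \left(-98\right) = \left(-1 - 135\right) \left(-98\right) = \left(-136\right) \left(-98\right) = 13328$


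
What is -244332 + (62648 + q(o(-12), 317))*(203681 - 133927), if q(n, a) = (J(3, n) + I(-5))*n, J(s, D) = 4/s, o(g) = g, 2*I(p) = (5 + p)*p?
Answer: 4368588196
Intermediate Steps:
I(p) = p*(5 + p)/2 (I(p) = ((5 + p)*p)/2 = (p*(5 + p))/2 = p*(5 + p)/2)
q(n, a) = 4*n/3 (q(n, a) = (4/3 + (1/2)*(-5)*(5 - 5))*n = (4*(1/3) + (1/2)*(-5)*0)*n = (4/3 + 0)*n = 4*n/3)
-244332 + (62648 + q(o(-12), 317))*(203681 - 133927) = -244332 + (62648 + (4/3)*(-12))*(203681 - 133927) = -244332 + (62648 - 16)*69754 = -244332 + 62632*69754 = -244332 + 4368832528 = 4368588196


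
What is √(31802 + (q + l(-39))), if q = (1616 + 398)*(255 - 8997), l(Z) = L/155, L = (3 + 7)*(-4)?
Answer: 3*I*√1876575266/31 ≈ 4192.2*I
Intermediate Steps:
L = -40 (L = 10*(-4) = -40)
l(Z) = -8/31 (l(Z) = -40/155 = -40*1/155 = -8/31)
q = -17606388 (q = 2014*(-8742) = -17606388)
√(31802 + (q + l(-39))) = √(31802 + (-17606388 - 8/31)) = √(31802 - 545798036/31) = √(-544812174/31) = 3*I*√1876575266/31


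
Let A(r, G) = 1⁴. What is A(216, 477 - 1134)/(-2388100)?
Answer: -1/2388100 ≈ -4.1874e-7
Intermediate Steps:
A(r, G) = 1
A(216, 477 - 1134)/(-2388100) = 1/(-2388100) = 1*(-1/2388100) = -1/2388100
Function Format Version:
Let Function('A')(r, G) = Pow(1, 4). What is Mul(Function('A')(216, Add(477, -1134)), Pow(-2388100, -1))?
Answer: Rational(-1, 2388100) ≈ -4.1874e-7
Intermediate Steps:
Function('A')(r, G) = 1
Mul(Function('A')(216, Add(477, -1134)), Pow(-2388100, -1)) = Mul(1, Pow(-2388100, -1)) = Mul(1, Rational(-1, 2388100)) = Rational(-1, 2388100)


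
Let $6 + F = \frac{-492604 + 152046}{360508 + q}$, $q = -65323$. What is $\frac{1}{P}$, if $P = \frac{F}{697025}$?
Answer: $- \frac{205751324625}{2111668} \approx -97436.0$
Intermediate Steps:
$F = - \frac{2111668}{295185}$ ($F = -6 + \frac{-492604 + 152046}{360508 - 65323} = -6 - \frac{340558}{295185} = - \frac{2111668}{295185} \approx -7.1537$)
$P = - \frac{2111668}{205751324625}$ ($P = - \frac{2111668}{295185 \cdot 697025} = \left(- \frac{2111668}{295185}\right) \frac{1}{697025} = - \frac{2111668}{205751324625} \approx -1.0263 \cdot 10^{-5}$)
$\frac{1}{P} = \frac{1}{- \frac{2111668}{205751324625}} = - \frac{205751324625}{2111668}$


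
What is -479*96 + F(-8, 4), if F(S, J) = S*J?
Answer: -46016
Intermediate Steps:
F(S, J) = J*S
-479*96 + F(-8, 4) = -479*96 + 4*(-8) = -45984 - 32 = -46016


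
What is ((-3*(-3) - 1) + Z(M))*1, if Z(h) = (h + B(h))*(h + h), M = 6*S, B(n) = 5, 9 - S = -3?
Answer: 11096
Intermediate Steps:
S = 12 (S = 9 - 1*(-3) = 9 + 3 = 12)
M = 72 (M = 6*12 = 72)
Z(h) = 2*h*(5 + h) (Z(h) = (h + 5)*(h + h) = (5 + h)*(2*h) = 2*h*(5 + h))
((-3*(-3) - 1) + Z(M))*1 = ((-3*(-3) - 1) + 2*72*(5 + 72))*1 = ((9 - 1) + 2*72*77)*1 = (8 + 11088)*1 = 11096*1 = 11096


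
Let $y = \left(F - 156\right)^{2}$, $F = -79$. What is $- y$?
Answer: $-55225$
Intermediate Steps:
$y = 55225$ ($y = \left(-79 - 156\right)^{2} = \left(-235\right)^{2} = 55225$)
$- y = \left(-1\right) 55225 = -55225$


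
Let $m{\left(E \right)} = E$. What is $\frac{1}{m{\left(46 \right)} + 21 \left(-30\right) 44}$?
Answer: $- \frac{1}{27674} \approx -3.6135 \cdot 10^{-5}$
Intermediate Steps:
$\frac{1}{m{\left(46 \right)} + 21 \left(-30\right) 44} = \frac{1}{46 + 21 \left(-30\right) 44} = \frac{1}{46 - 27720} = \frac{1}{-27674} = - \frac{1}{27674}$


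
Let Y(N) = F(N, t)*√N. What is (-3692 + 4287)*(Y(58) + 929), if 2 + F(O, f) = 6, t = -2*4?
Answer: 552755 + 2380*√58 ≈ 5.7088e+5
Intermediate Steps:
t = -8
F(O, f) = 4 (F(O, f) = -2 + 6 = 4)
Y(N) = 4*√N
(-3692 + 4287)*(Y(58) + 929) = (-3692 + 4287)*(4*√58 + 929) = 595*(929 + 4*√58) = 552755 + 2380*√58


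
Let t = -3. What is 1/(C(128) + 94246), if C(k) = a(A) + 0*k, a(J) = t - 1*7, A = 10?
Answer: 1/94236 ≈ 1.0612e-5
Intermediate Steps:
a(J) = -10 (a(J) = -3 - 1*7 = -3 - 7 = -10)
C(k) = -10 (C(k) = -10 + 0*k = -10 + 0 = -10)
1/(C(128) + 94246) = 1/(-10 + 94246) = 1/94236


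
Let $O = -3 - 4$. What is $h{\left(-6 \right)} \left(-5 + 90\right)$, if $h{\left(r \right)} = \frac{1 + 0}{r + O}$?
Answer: $- \frac{85}{13} \approx -6.5385$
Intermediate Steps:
$O = -7$
$h{\left(r \right)} = \frac{1}{-7 + r}$ ($h{\left(r \right)} = \frac{1 + 0}{r - 7} = 1 \frac{1}{-7 + r} = \frac{1}{-7 + r}$)
$h{\left(-6 \right)} \left(-5 + 90\right) = \frac{-5 + 90}{-7 - 6} = \frac{1}{-13} \cdot 85 = \left(- \frac{1}{13}\right) 85 = - \frac{85}{13}$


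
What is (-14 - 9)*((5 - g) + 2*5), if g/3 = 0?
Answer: -345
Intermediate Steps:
g = 0 (g = 3*0 = 0)
(-14 - 9)*((5 - g) + 2*5) = (-14 - 9)*((5 - 1*0) + 2*5) = -23*((5 + 0) + 10) = -23*(5 + 10) = -23*15 = -345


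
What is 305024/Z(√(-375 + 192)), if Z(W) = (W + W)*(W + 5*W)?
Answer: -76256/549 ≈ -138.90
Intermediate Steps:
Z(W) = 12*W² (Z(W) = (2*W)*(6*W) = 12*W²)
305024/Z(√(-375 + 192)) = 305024/((12*(√(-375 + 192))²)) = 305024/((12*(√(-183))²)) = 305024/((12*(I*√183)²)) = 305024/((12*(-183))) = 305024/(-2196) = 305024*(-1/2196) = -76256/549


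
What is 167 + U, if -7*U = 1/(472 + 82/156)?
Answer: 43085755/257999 ≈ 167.00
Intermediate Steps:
U = -78/257999 (U = -1/(7*(472 + 82/156)) = -1/(7*(472 + 82*(1/156))) = -1/(7*(472 + 41/78)) = -1/(7*36857/78) = -1/7*78/36857 = -78/257999 ≈ -0.00030233)
167 + U = 167 - 78/257999 = 43085755/257999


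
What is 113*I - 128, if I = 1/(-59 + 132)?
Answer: -9231/73 ≈ -126.45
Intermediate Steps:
I = 1/73 ≈ 0.013699
113*I - 128 = 113*(1/73) - 128 = 113/73 - 128 = -9231/73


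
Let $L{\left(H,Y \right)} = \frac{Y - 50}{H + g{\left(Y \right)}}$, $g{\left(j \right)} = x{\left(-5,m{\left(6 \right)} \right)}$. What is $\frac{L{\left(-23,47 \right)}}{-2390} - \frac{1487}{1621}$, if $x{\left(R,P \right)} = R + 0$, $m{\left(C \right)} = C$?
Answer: $- \frac{99514903}{108477320} \approx -0.91738$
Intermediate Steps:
$x{\left(R,P \right)} = R$
$g{\left(j \right)} = -5$
$L{\left(H,Y \right)} = \frac{-50 + Y}{-5 + H}$ ($L{\left(H,Y \right)} = \frac{Y - 50}{H - 5} = \frac{-50 + Y}{-5 + H}$)
$\frac{L{\left(-23,47 \right)}}{-2390} - \frac{1487}{1621} = \frac{\frac{1}{-5 - 23} \left(-50 + 47\right)}{-2390} - \frac{1487}{1621} = \frac{1}{-28} \left(-3\right) \left(- \frac{1}{2390}\right) - \frac{1487}{1621} = \left(- \frac{1}{28}\right) \left(-3\right) \left(- \frac{1}{2390}\right) - \frac{1487}{1621} = \frac{3}{28} \left(- \frac{1}{2390}\right) - \frac{1487}{1621} = - \frac{3}{66920} - \frac{1487}{1621} = - \frac{99514903}{108477320}$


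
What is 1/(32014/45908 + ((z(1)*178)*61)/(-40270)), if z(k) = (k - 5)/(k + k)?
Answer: 462178790/571535477 ≈ 0.80866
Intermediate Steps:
z(k) = (-5 + k)/(2*k) (z(k) = (-5 + k)/((2*k)) = (-5 + k)*(1/(2*k)) = (-5 + k)/(2*k))
1/(32014/45908 + ((z(1)*178)*61)/(-40270)) = 1/(32014/45908 + ((((1/2)*(-5 + 1)/1)*178)*61)/(-40270)) = 1/(32014*(1/45908) + ((((1/2)*1*(-4))*178)*61)*(-1/40270)) = 1/(16007/22954 + (-2*178*61)*(-1/40270)) = 1/(16007/22954 - 356*61*(-1/40270)) = 1/(16007/22954 - 21716*(-1/40270)) = 1/(16007/22954 + 10858/20135) = 1/(571535477/462178790) = 462178790/571535477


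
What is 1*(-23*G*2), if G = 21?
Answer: -966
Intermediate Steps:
1*(-23*G*2) = 1*(-23*21*2) = 1*(-483*2) = 1*(-966) = -966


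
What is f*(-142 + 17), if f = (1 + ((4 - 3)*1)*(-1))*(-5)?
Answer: 0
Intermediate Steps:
f = 0 (f = (1 + (1*1)*(-1))*(-5) = (1 + 1*(-1))*(-5) = (1 - 1)*(-5) = 0*(-5) = 0)
f*(-142 + 17) = 0*(-142 + 17) = 0*(-125) = 0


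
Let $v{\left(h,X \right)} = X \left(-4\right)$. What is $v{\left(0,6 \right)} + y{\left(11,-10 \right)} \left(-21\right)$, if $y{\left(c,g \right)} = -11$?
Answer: $207$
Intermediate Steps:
$v{\left(h,X \right)} = - 4 X$
$v{\left(0,6 \right)} + y{\left(11,-10 \right)} \left(-21\right) = \left(-4\right) 6 - -231 = -24 + 231 = 207$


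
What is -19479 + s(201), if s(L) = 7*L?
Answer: -18072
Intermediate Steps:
-19479 + s(201) = -19479 + 7*201 = -19479 + 1407 = -18072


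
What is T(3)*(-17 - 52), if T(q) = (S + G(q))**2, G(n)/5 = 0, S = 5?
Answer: -1725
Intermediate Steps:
G(n) = 0 (G(n) = 5*0 = 0)
T(q) = 25 (T(q) = (5 + 0)**2 = 5**2 = 25)
T(3)*(-17 - 52) = 25*(-17 - 52) = 25*(-69) = -1725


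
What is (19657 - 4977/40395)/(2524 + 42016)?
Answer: 132339923/299865550 ≈ 0.44133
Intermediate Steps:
(19657 - 4977/40395)/(2524 + 42016) = (19657 - 4977*1/40395)/44540 = (19657 - 1659/13465)*(1/44540) = (264679846/13465)*(1/44540) = 132339923/299865550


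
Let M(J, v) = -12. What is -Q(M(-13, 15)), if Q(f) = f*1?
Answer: 12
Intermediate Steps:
Q(f) = f
-Q(M(-13, 15)) = -1*(-12) = 12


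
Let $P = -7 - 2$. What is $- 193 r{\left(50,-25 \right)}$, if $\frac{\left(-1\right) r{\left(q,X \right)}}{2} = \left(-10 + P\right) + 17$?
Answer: $-772$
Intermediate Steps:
$P = -9$
$r{\left(q,X \right)} = 4$ ($r{\left(q,X \right)} = - 2 \left(\left(-10 - 9\right) + 17\right) = - 2 \left(-19 + 17\right) = \left(-2\right) \left(-2\right) = 4$)
$- 193 r{\left(50,-25 \right)} = \left(-193\right) 4 = -772$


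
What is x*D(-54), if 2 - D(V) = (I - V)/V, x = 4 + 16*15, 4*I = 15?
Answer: 13481/18 ≈ 748.94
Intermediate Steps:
I = 15/4 (I = (1/4)*15 = 15/4 ≈ 3.7500)
x = 244 (x = 4 + 240 = 244)
D(V) = 2 - (15/4 - V)/V
x*D(-54) = 244*(3 - 15/4/(-54)) = 244*(3 - 15/4*(-1/54)) = 244*(3 + 5/72) = 244*(221/72) = 13481/18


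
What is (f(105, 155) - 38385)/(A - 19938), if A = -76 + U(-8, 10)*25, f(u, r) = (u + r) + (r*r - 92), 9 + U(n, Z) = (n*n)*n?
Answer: 14192/33039 ≈ 0.42955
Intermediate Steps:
U(n, Z) = -9 + n³ (U(n, Z) = -9 + (n*n)*n = -9 + n²*n = -9 + n³)
f(u, r) = -92 + r + u + r² (f(u, r) = (r + u) + (r² - 92) = (r + u) + (-92 + r²) = -92 + r + u + r²)
A = -13101 (A = -76 + (-9 + (-8)³)*25 = -76 + (-9 - 512)*25 = -76 - 521*25 = -76 - 13025 = -13101)
(f(105, 155) - 38385)/(A - 19938) = ((-92 + 155 + 105 + 155²) - 38385)/(-13101 - 19938) = ((-92 + 155 + 105 + 24025) - 38385)/(-33039) = (24193 - 38385)*(-1/33039) = -14192*(-1/33039) = 14192/33039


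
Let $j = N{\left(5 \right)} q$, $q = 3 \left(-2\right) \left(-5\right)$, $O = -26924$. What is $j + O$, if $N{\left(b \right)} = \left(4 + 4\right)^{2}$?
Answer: $-25004$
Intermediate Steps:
$N{\left(b \right)} = 64$ ($N{\left(b \right)} = 8^{2} = 64$)
$q = 30$ ($q = \left(-6\right) \left(-5\right) = 30$)
$j = 1920$ ($j = 64 \cdot 30 = 1920$)
$j + O = 1920 - 26924 = -25004$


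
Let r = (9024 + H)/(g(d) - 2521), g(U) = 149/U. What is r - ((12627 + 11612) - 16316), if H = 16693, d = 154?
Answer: -3078757873/388085 ≈ -7933.2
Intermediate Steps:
r = -3960418/388085 (r = (9024 + 16693)/(149/154 - 2521) = 25717/(149*(1/154) - 2521) = 25717/(149/154 - 2521) = 25717/(-388085/154) = 25717*(-154/388085) = -3960418/388085 ≈ -10.205)
r - ((12627 + 11612) - 16316) = -3960418/388085 - ((12627 + 11612) - 16316) = -3960418/388085 - (24239 - 16316) = -3960418/388085 - 1*7923 = -3960418/388085 - 7923 = -3078757873/388085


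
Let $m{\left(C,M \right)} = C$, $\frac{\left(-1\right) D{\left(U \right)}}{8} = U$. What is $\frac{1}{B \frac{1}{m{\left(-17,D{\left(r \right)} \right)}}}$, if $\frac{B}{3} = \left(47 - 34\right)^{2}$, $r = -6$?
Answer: $- \frac{17}{507} \approx -0.033531$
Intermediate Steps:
$D{\left(U \right)} = - 8 U$
$B = 507$ ($B = 3 \left(47 - 34\right)^{2} = 3 \cdot 13^{2} = 3 \cdot 169 = 507$)
$\frac{1}{B \frac{1}{m{\left(-17,D{\left(r \right)} \right)}}} = \frac{1}{507 \frac{1}{-17}} = \frac{1}{507 \left(- \frac{1}{17}\right)} = \frac{1}{- \frac{507}{17}} = - \frac{17}{507}$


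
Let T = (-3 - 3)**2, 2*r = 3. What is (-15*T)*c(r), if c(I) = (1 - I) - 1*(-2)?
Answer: -810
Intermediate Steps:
r = 3/2 (r = (1/2)*3 = 3/2 ≈ 1.5000)
T = 36 (T = (-6)**2 = 36)
c(I) = 3 - I (c(I) = (1 - I) + 2 = 3 - I)
(-15*T)*c(r) = (-15*36)*(3 - 1*3/2) = -540*(3 - 3/2) = -540*3/2 = -810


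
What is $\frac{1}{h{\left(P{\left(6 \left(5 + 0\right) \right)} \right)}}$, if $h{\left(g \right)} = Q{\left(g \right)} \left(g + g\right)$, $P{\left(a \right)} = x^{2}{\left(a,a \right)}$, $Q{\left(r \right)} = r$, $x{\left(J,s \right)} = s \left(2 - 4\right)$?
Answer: $\frac{1}{25920000} \approx 3.858 \cdot 10^{-8}$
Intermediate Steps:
$x{\left(J,s \right)} = - 2 s$ ($x{\left(J,s \right)} = s \left(-2\right) = - 2 s$)
$P{\left(a \right)} = 4 a^{2}$ ($P{\left(a \right)} = \left(- 2 a\right)^{2} = 4 a^{2}$)
$h{\left(g \right)} = 2 g^{2}$ ($h{\left(g \right)} = g \left(g + g\right) = g 2 g = 2 g^{2}$)
$\frac{1}{h{\left(P{\left(6 \left(5 + 0\right) \right)} \right)}} = \frac{1}{2 \left(4 \left(6 \left(5 + 0\right)\right)^{2}\right)^{2}} = \frac{1}{2 \left(4 \left(6 \cdot 5\right)^{2}\right)^{2}} = \frac{1}{2 \left(4 \cdot 30^{2}\right)^{2}} = \frac{1}{2 \left(4 \cdot 900\right)^{2}} = \frac{1}{2 \cdot 3600^{2}} = \frac{1}{2 \cdot 12960000} = \frac{1}{25920000}$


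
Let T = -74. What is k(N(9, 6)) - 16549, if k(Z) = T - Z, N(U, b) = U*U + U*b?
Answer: -16758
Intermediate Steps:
N(U, b) = U² + U*b
k(Z) = -74 - Z
k(N(9, 6)) - 16549 = (-74 - 9*(9 + 6)) - 16549 = (-74 - 9*15) - 16549 = (-74 - 1*135) - 16549 = (-74 - 135) - 16549 = -209 - 16549 = -16758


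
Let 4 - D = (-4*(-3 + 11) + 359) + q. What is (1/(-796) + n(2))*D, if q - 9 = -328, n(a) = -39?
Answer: 31045/199 ≈ 156.01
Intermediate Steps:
q = -319 (q = 9 - 328 = -319)
D = -4 (D = 4 - ((-4*(-3 + 11) + 359) - 319) = 4 - ((-4*8 + 359) - 319) = 4 - ((-32 + 359) - 319) = 4 - (327 - 319) = 4 - 1*8 = 4 - 8 = -4)
(1/(-796) + n(2))*D = (1/(-796) - 39)*(-4) = (-1/796 - 39)*(-4) = -31045/796*(-4) = 31045/199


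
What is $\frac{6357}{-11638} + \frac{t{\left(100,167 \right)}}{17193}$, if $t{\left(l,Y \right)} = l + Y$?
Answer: $- \frac{3217835}{6063398} \approx -0.5307$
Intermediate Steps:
$t{\left(l,Y \right)} = Y + l$
$\frac{6357}{-11638} + \frac{t{\left(100,167 \right)}}{17193} = \frac{6357}{-11638} + \frac{167 + 100}{17193} = 6357 \left(- \frac{1}{11638}\right) + 267 \cdot \frac{1}{17193} = - \frac{6357}{11638} + \frac{89}{5731} = - \frac{3217835}{6063398}$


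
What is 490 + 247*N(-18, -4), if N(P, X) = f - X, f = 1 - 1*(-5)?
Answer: 2960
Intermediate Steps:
f = 6 (f = 1 + 5 = 6)
N(P, X) = 6 - X
490 + 247*N(-18, -4) = 490 + 247*(6 - 1*(-4)) = 490 + 247*(6 + 4) = 490 + 247*10 = 490 + 2470 = 2960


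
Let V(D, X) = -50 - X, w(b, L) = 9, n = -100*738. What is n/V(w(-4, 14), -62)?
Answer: -6150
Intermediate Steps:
n = -73800
n/V(w(-4, 14), -62) = -73800/(-50 - 1*(-62)) = -73800/(-50 + 62) = -73800/12 = -73800*1/12 = -6150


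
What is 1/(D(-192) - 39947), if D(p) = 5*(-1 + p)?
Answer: -1/40912 ≈ -2.4443e-5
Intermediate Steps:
D(p) = -5 + 5*p
1/(D(-192) - 39947) = 1/((-5 + 5*(-192)) - 39947) = 1/((-5 - 960) - 39947) = 1/(-965 - 39947) = 1/(-40912) = -1/40912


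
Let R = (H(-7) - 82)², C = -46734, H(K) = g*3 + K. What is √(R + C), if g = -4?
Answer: I*√36533 ≈ 191.14*I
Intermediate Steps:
H(K) = -12 + K (H(K) = -4*3 + K = -12 + K)
R = 10201 (R = ((-12 - 7) - 82)² = (-19 - 82)² = (-101)² = 10201)
√(R + C) = √(10201 - 46734) = √(-36533) = I*√36533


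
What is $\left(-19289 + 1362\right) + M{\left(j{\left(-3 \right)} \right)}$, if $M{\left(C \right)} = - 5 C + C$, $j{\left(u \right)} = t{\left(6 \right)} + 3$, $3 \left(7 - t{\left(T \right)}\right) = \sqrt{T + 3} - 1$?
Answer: $- \frac{53893}{3} \approx -17964.0$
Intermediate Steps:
$t{\left(T \right)} = \frac{22}{3} - \frac{\sqrt{3 + T}}{3}$ ($t{\left(T \right)} = 7 - \frac{\sqrt{T + 3} - 1}{3} = 7 - \frac{\sqrt{3 + T} - 1}{3} = 7 - \frac{-1 + \sqrt{3 + T}}{3} = 7 - \left(- \frac{1}{3} + \frac{\sqrt{3 + T}}{3}\right) = \frac{22}{3} - \frac{\sqrt{3 + T}}{3}$)
$j{\left(u \right)} = \frac{28}{3}$ ($j{\left(u \right)} = \left(\frac{22}{3} - \frac{\sqrt{3 + 6}}{3}\right) + 3 = \left(\frac{22}{3} - \frac{\sqrt{9}}{3}\right) + 3 = \left(\frac{22}{3} - 1\right) + 3 = \frac{19}{3} + 3 = \frac{28}{3}$)
$M{\left(C \right)} = - 4 C$
$\left(-19289 + 1362\right) + M{\left(j{\left(-3 \right)} \right)} = \left(-19289 + 1362\right) - \frac{112}{3} = -17927 - \frac{112}{3} = - \frac{53893}{3}$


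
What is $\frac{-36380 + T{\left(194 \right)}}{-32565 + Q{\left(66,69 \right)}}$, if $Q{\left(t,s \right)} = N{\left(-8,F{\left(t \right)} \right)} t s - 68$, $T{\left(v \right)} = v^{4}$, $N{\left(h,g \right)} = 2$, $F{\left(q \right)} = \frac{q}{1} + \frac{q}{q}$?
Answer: $- \frac{1416432116}{23525} \approx -60210.0$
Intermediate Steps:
$F{\left(q \right)} = 1 + q$ ($F{\left(q \right)} = q 1 + 1 = q + 1 = 1 + q$)
$Q{\left(t,s \right)} = -68 + 2 s t$ ($Q{\left(t,s \right)} = 2 t s - 68 = 2 s t - 68 = -68 + 2 s t$)
$\frac{-36380 + T{\left(194 \right)}}{-32565 + Q{\left(66,69 \right)}} = \frac{-36380 + 194^{4}}{-32565 - \left(68 - 9108\right)} = \frac{-36380 + 1416468496}{-32565 + \left(-68 + 9108\right)} = \frac{1416432116}{-32565 + 9040} = \frac{1416432116}{-23525} = 1416432116 \left(- \frac{1}{23525}\right) = - \frac{1416432116}{23525}$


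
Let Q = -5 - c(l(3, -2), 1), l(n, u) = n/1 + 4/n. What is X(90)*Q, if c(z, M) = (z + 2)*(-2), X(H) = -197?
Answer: -4531/3 ≈ -1510.3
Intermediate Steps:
l(n, u) = n + 4/n (l(n, u) = n*1 + 4/n = n + 4/n)
c(z, M) = -4 - 2*z (c(z, M) = (2 + z)*(-2) = -4 - 2*z)
Q = 23/3 (Q = -5 - (-4 - 2*(3 + 4/3)) = -5 - (-4 - 2*13/3) = -5 - (-4 - 26/3) = -5 - 1*(-38/3) = -5 + 38/3 = 23/3 ≈ 7.6667)
X(90)*Q = -197*23/3 = -4531/3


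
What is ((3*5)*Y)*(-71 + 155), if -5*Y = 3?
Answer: -756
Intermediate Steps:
Y = -⅗ (Y = -⅕*3 = -⅗ ≈ -0.60000)
((3*5)*Y)*(-71 + 155) = ((3*5)*(-⅗))*(-71 + 155) = (15*(-⅗))*84 = -9*84 = -756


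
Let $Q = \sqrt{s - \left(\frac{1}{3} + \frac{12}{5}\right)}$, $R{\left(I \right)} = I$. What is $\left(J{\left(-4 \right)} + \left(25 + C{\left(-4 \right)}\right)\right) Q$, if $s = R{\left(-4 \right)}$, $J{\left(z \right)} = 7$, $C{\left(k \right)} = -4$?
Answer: $\frac{28 i \sqrt{1515}}{15} \approx 72.656 i$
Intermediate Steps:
$s = -4$
$Q = \frac{i \sqrt{1515}}{15}$ ($Q = \sqrt{-4 - \left(\frac{1}{3} + \frac{12}{5}\right)} = \sqrt{-4 - \frac{41}{15}} = \sqrt{- \frac{101}{15}} = \frac{i \sqrt{1515}}{15} \approx 2.5949 i$)
$\left(J{\left(-4 \right)} + \left(25 + C{\left(-4 \right)}\right)\right) Q = \left(7 + \left(25 - 4\right)\right) \frac{i \sqrt{1515}}{15} = \left(7 + 21\right) \frac{i \sqrt{1515}}{15} = 28 \frac{i \sqrt{1515}}{15} = \frac{28 i \sqrt{1515}}{15}$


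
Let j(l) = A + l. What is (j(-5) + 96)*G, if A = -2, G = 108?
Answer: 9612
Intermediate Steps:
j(l) = -2 + l
(j(-5) + 96)*G = ((-2 - 5) + 96)*108 = (-7 + 96)*108 = 89*108 = 9612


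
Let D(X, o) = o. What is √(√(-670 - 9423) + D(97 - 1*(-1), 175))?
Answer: √(175 + I*√10093) ≈ 13.726 + 3.6597*I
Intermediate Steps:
√(√(-670 - 9423) + D(97 - 1*(-1), 175)) = √(√(-670 - 9423) + 175) = √(√(-10093) + 175) = √(I*√10093 + 175) = √(175 + I*√10093)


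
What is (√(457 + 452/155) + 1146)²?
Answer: (177630 + √11049485)²/24025 ≈ 1.3629e+6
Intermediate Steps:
(√(457 + 452/155) + 1146)² = (√(71287/155) + 1146)² = (√11049485/155 + 1146)² = (1146 + √11049485/155)²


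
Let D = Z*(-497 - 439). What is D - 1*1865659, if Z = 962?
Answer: -2766091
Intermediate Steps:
D = -900432 (D = 962*(-497 - 439) = 962*(-936) = -900432)
D - 1*1865659 = -900432 - 1*1865659 = -900432 - 1865659 = -2766091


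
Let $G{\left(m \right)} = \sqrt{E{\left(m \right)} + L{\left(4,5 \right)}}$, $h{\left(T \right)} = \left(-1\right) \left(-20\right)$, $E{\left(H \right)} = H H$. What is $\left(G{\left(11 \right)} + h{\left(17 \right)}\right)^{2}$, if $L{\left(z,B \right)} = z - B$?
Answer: $520 + 80 \sqrt{30} \approx 958.18$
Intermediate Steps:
$E{\left(H \right)} = H^{2}$
$h{\left(T \right)} = 20$
$G{\left(m \right)} = \sqrt{-1 + m^{2}}$ ($G{\left(m \right)} = \sqrt{m^{2} + \left(4 - 5\right)} = \sqrt{m^{2} - 1} = \sqrt{-1 + m^{2}}$)
$\left(G{\left(11 \right)} + h{\left(17 \right)}\right)^{2} = \left(\sqrt{-1 + 11^{2}} + 20\right)^{2} = \left(\sqrt{-1 + 121} + 20\right)^{2} = \left(\sqrt{120} + 20\right)^{2} = \left(2 \sqrt{30} + 20\right)^{2} = \left(20 + 2 \sqrt{30}\right)^{2}$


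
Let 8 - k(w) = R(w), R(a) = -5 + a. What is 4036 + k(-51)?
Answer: 4100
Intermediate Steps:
k(w) = 13 - w (k(w) = 8 - (-5 + w) = 8 + (5 - w) = 13 - w)
4036 + k(-51) = 4036 + (13 - 1*(-51)) = 4036 + (13 + 51) = 4036 + 64 = 4100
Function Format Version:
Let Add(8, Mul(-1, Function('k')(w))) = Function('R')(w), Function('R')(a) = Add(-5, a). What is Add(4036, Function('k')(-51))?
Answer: 4100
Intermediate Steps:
Function('k')(w) = Add(13, Mul(-1, w)) (Function('k')(w) = Add(8, Mul(-1, Add(-5, w))) = Add(8, Add(5, Mul(-1, w))) = Add(13, Mul(-1, w)))
Add(4036, Function('k')(-51)) = Add(4036, Add(13, Mul(-1, -51))) = Add(4036, Add(13, 51)) = Add(4036, 64) = 4100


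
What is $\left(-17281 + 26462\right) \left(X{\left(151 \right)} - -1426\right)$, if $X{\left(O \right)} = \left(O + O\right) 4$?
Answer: $24182754$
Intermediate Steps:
$X{\left(O \right)} = 8 O$ ($X{\left(O \right)} = 2 O 4 = 8 O$)
$\left(-17281 + 26462\right) \left(X{\left(151 \right)} - -1426\right) = \left(-17281 + 26462\right) \left(8 \cdot 151 - -1426\right) = 9181 \left(1208 + \left(-89 + 1515\right)\right) = 9181 \left(1208 + 1426\right) = 9181 \cdot 2634 = 24182754$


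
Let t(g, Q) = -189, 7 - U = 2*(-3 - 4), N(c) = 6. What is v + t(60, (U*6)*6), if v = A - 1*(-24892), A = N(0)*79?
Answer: 25177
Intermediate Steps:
A = 474 (A = 6*79 = 474)
U = 21 (U = 7 - 2*(-3 - 4) = 7 - 2*(-7) = 7 - 1*(-14) = 7 + 14 = 21)
v = 25366 (v = 474 - 1*(-24892) = 474 + 24892 = 25366)
v + t(60, (U*6)*6) = 25366 - 189 = 25177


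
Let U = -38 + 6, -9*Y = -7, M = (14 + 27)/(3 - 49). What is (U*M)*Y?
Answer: 4592/207 ≈ 22.184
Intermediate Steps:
M = -41/46 (M = 41/(-46) = 41*(-1/46) = -41/46 ≈ -0.89130)
Y = 7/9 (Y = -⅑*(-7) = 7/9 ≈ 0.77778)
U = -32
(U*M)*Y = -32*(-41/46)*(7/9) = (656/23)*(7/9) = 4592/207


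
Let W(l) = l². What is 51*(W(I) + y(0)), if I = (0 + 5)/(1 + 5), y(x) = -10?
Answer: -5695/12 ≈ -474.58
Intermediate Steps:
I = ⅚ (I = 5/6 = 5*(⅙) = ⅚ ≈ 0.83333)
51*(W(I) + y(0)) = 51*((⅚)² - 10) = 51*(25/36 - 10) = 51*(-335/36) = -5695/12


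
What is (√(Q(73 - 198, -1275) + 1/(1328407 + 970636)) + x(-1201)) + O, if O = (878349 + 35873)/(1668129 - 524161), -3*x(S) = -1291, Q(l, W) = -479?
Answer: 739802677/1715952 + 2*I*√632950445648157/2299043 ≈ 431.13 + 21.886*I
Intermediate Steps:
x(S) = 1291/3 (x(S) = -⅓*(-1291) = 1291/3)
O = 457111/571984 (O = 914222/1143968 = 914222*(1/1143968) = 457111/571984 ≈ 0.79917)
(√(Q(73 - 198, -1275) + 1/(1328407 + 970636)) + x(-1201)) + O = (√(-479 + 1/(1328407 + 970636)) + 1291/3) + 457111/571984 = (√(-479 + 1/2299043) + 1291/3) + 457111/571984 = (√(-1101241596/2299043) + 1291/3) + 457111/571984 = (2*I*√632950445648157/2299043 + 1291/3) + 457111/571984 = (1291/3 + 2*I*√632950445648157/2299043) + 457111/571984 = 739802677/1715952 + 2*I*√632950445648157/2299043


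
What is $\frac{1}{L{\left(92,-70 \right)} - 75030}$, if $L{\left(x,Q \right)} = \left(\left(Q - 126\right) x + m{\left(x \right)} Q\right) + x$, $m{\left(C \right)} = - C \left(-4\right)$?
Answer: $- \frac{1}{118730} \approx -8.4225 \cdot 10^{-6}$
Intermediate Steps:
$m{\left(C \right)} = 4 C$
$L{\left(x,Q \right)} = x + x \left(-126 + Q\right) + 4 Q x$ ($L{\left(x,Q \right)} = \left(\left(Q - 126\right) x + 4 x Q\right) + x = \left(\left(-126 + Q\right) x + 4 Q x\right) + x = \left(x \left(-126 + Q\right) + 4 Q x\right) + x = x + x \left(-126 + Q\right) + 4 Q x$)
$\frac{1}{L{\left(92,-70 \right)} - 75030} = \frac{1}{5 \cdot 92 \left(-25 - 70\right) - 75030} = \frac{1}{5 \cdot 92 \left(-95\right) - 75030} = \frac{1}{-43700 - 75030} = \frac{1}{-118730} = - \frac{1}{118730}$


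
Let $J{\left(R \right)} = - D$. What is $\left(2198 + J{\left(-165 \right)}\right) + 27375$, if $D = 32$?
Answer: $29541$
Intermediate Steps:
$J{\left(R \right)} = -32$ ($J{\left(R \right)} = \left(-1\right) 32 = -32$)
$\left(2198 + J{\left(-165 \right)}\right) + 27375 = \left(2198 - 32\right) + 27375 = 2166 + 27375 = 29541$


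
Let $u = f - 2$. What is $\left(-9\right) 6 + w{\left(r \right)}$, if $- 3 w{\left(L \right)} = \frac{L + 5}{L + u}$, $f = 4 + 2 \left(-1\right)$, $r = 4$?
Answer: $- \frac{219}{4} \approx -54.75$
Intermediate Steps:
$f = 2$ ($f = 4 - 2 = 2$)
$u = 0$ ($u = 2 - 2 = 0$)
$w{\left(L \right)} = - \frac{5 + L}{3 L}$ ($w{\left(L \right)} = - \frac{\left(L + 5\right) \frac{1}{L + 0}}{3} = - \frac{\left(5 + L\right) \frac{1}{L}}{3} = - \frac{\frac{1}{L} \left(5 + L\right)}{3} = - \frac{5 + L}{3 L}$)
$\left(-9\right) 6 + w{\left(r \right)} = \left(-9\right) 6 + \frac{-5 - 4}{3 \cdot 4} = -54 + \frac{1}{3} \cdot \frac{1}{4} \left(-5 - 4\right) = -54 + \frac{1}{3} \cdot \frac{1}{4} \left(-9\right) = -54 - \frac{3}{4} = - \frac{219}{4}$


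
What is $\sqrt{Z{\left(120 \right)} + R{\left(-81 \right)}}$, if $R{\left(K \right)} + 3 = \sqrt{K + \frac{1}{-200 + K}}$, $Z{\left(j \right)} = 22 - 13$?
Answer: $\frac{\sqrt{473766 + 281 i \sqrt{6396122}}}{281} \approx 2.8997 + 1.5519 i$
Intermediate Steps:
$Z{\left(j \right)} = 9$ ($Z{\left(j \right)} = 22 - 13 = 9$)
$R{\left(K \right)} = -3 + \sqrt{K + \frac{1}{-200 + K}}$
$\sqrt{Z{\left(120 \right)} + R{\left(-81 \right)}} = \sqrt{9 - \left(3 - \sqrt{\frac{1 - 81 \left(-200 - 81\right)}{-200 - 81}}\right)} = \sqrt{9 - \left(3 - \sqrt{\frac{1 - -22761}{-281}}\right)} = \sqrt{9 - \left(3 - \sqrt{- \frac{1 + 22761}{281}}\right)} = \sqrt{9 - \left(3 - \sqrt{\left(- \frac{1}{281}\right) 22762}\right)} = \sqrt{9 - \left(3 - \sqrt{- \frac{22762}{281}}\right)} = \sqrt{9 - \left(3 - \frac{i \sqrt{6396122}}{281}\right)} = \sqrt{6 + \frac{i \sqrt{6396122}}{281}}$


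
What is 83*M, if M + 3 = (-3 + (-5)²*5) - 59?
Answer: 4980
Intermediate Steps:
M = 60 (M = -3 + ((-3 + (-5)²*5) - 59) = -3 + ((-3 + 25*5) - 59) = -3 + ((-3 + 125) - 59) = -3 + (122 - 59) = -3 + 63 = 60)
83*M = 83*60 = 4980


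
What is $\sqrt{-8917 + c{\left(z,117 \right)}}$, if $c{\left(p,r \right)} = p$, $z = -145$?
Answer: $i \sqrt{9062} \approx 95.195 i$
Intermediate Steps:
$\sqrt{-8917 + c{\left(z,117 \right)}} = \sqrt{-8917 - 145} = \sqrt{-9062} = i \sqrt{9062}$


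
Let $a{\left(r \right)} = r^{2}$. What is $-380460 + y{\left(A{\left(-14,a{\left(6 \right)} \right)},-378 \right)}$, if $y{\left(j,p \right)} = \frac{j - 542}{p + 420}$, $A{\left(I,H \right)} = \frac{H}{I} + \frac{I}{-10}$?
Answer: $- \frac{186431737}{490} \approx -3.8047 \cdot 10^{5}$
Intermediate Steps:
$A{\left(I,H \right)} = - \frac{I}{10} + \frac{H}{I}$ ($A{\left(I,H \right)} = \frac{H}{I} + I \left(- \frac{1}{10}\right) = \frac{H}{I} - \frac{I}{10} = - \frac{I}{10} + \frac{H}{I}$)
$y{\left(j,p \right)} = \frac{-542 + j}{420 + p}$
$-380460 + y{\left(A{\left(-14,a{\left(6 \right)} \right)},-378 \right)} = -380460 + \frac{-542 + \left(\left(- \frac{1}{10}\right) \left(-14\right) + \frac{6^{2}}{-14}\right)}{420 - 378} = -380460 + \frac{-542 + \left(\frac{7}{5} + 36 \left(- \frac{1}{14}\right)\right)}{42} = -380460 + \frac{-542 + \left(\frac{7}{5} - \frac{18}{7}\right)}{42} = -380460 + \frac{-542 - \frac{41}{35}}{42} = -380460 + \frac{1}{42} \left(- \frac{19011}{35}\right) = -380460 - \frac{6337}{490} = - \frac{186431737}{490}$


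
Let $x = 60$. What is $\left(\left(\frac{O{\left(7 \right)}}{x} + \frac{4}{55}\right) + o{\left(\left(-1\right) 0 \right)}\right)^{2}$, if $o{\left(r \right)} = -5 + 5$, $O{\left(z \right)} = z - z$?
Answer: $\frac{16}{3025} \approx 0.0052893$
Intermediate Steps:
$O{\left(z \right)} = 0$
$o{\left(r \right)} = 0$
$\left(\left(\frac{O{\left(7 \right)}}{x} + \frac{4}{55}\right) + o{\left(\left(-1\right) 0 \right)}\right)^{2} = \left(\left(\frac{0}{60} + \frac{4}{55}\right) + 0\right)^{2} = \left(\left(0 \cdot \frac{1}{60} + 4 \cdot \frac{1}{55}\right) + 0\right)^{2} = \left(\left(0 + \frac{4}{55}\right) + 0\right)^{2} = \left(\frac{4}{55} + 0\right)^{2} = \left(\frac{4}{55}\right)^{2} = \frac{16}{3025}$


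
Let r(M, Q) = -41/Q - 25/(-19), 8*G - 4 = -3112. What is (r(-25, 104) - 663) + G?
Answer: -2075943/1976 ≈ -1050.6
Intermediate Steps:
G = -777/2 (G = 1/2 + (1/8)*(-3112) = 1/2 - 389 = -777/2 ≈ -388.50)
r(M, Q) = 25/19 - 41/Q (r(M, Q) = -41/Q - 25*(-1/19) = -41/Q + 25/19 = 25/19 - 41/Q)
(r(-25, 104) - 663) + G = ((25/19 - 41/104) - 663) - 777/2 = (1821/1976 - 663) - 777/2 = -1308267/1976 - 777/2 = -2075943/1976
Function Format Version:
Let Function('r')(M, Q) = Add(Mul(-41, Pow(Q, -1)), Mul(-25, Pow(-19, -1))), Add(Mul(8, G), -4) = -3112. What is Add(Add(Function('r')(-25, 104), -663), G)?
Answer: Rational(-2075943, 1976) ≈ -1050.6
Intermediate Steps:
G = Rational(-777, 2) (G = Add(Rational(1, 2), Mul(Rational(1, 8), -3112)) = Add(Rational(1, 2), -389) = Rational(-777, 2) ≈ -388.50)
Function('r')(M, Q) = Add(Rational(25, 19), Mul(-41, Pow(Q, -1))) (Function('r')(M, Q) = Add(Mul(-41, Pow(Q, -1)), Mul(-25, Rational(-1, 19))) = Add(Mul(-41, Pow(Q, -1)), Rational(25, 19)) = Add(Rational(25, 19), Mul(-41, Pow(Q, -1))))
Add(Add(Function('r')(-25, 104), -663), G) = Add(Add(Add(Rational(25, 19), Mul(-41, Pow(104, -1))), -663), Rational(-777, 2)) = Add(Add(Add(Rational(25, 19), Mul(-41, Rational(1, 104))), -663), Rational(-777, 2)) = Add(Add(Add(Rational(25, 19), Rational(-41, 104)), -663), Rational(-777, 2)) = Add(Add(Rational(1821, 1976), -663), Rational(-777, 2)) = Add(Rational(-1308267, 1976), Rational(-777, 2)) = Rational(-2075943, 1976)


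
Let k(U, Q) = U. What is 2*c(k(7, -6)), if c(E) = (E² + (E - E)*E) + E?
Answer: 112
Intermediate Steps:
c(E) = E + E² (c(E) = (E² + 0*E) + E = (E² + 0) + E = E² + E = E + E²)
2*c(k(7, -6)) = 2*(7*(1 + 7)) = 2*(7*8) = 2*56 = 112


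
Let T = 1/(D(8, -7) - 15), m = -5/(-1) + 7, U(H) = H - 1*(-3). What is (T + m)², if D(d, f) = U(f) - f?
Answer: 20449/144 ≈ 142.01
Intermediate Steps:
U(H) = 3 + H (U(H) = H + 3 = 3 + H)
D(d, f) = 3 (D(d, f) = (3 + f) - f = 3)
m = 12 (m = -5*(-1) + 7 = 5 + 7 = 12)
T = -1/12 (T = 1/(3 - 15) = 1/(-12) = -1/12 ≈ -0.083333)
(T + m)² = (-1/12 + 12)² = (143/12)² = 20449/144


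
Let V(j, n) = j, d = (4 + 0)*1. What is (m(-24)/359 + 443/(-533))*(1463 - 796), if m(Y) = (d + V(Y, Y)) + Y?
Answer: -121720163/191347 ≈ -636.12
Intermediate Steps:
d = 4 (d = 4*1 = 4)
m(Y) = 4 + 2*Y (m(Y) = (4 + Y) + Y = 4 + 2*Y)
(m(-24)/359 + 443/(-533))*(1463 - 796) = ((4 + 2*(-24))/359 + 443/(-533))*(1463 - 796) = ((4 - 48)*(1/359) + 443*(-1/533))*667 = (-44*1/359 - 443/533)*667 = (-44/359 - 443/533)*667 = -182489/191347*667 = -121720163/191347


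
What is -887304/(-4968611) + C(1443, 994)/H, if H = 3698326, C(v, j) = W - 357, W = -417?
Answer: 1638846874095/9187771622593 ≈ 0.17837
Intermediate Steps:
C(v, j) = -774 (C(v, j) = -417 - 357 = -774)
-887304/(-4968611) + C(1443, 994)/H = -887304/(-4968611) - 774/3698326 = -887304*(-1/4968611) - 774*1/3698326 = 887304/4968611 - 387/1849163 = 1638846874095/9187771622593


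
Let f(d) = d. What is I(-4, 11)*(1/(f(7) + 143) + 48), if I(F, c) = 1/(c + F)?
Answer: 7201/1050 ≈ 6.8581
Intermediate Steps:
I(F, c) = 1/(F + c)
I(-4, 11)*(1/(f(7) + 143) + 48) = (1/(7 + 143) + 48)/(-4 + 11) = (1/150 + 48)/7 = (⅐)*(7201/150) = 7201/1050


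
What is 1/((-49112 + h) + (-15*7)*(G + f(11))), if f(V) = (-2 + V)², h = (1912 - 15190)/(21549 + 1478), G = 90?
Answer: -23027/1544365087 ≈ -1.4910e-5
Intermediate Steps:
h = -13278/23027 ≈ -0.57663
1/((-49112 + h) + (-15*7)*(G + f(11))) = 1/((-49112 - 13278/23027) + (-15*7)*(90 + (-2 + 11)²)) = 1/(-1130915302/23027 - 105*(90 + 9²)) = 1/(-1130915302/23027 - 105*(90 + 81)) = 1/(-1130915302/23027 - 105*171) = 1/(-1130915302/23027 - 17955) = 1/(-1544365087/23027) = -23027/1544365087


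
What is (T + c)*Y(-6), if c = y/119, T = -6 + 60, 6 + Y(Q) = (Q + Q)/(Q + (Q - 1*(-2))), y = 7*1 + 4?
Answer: -154488/595 ≈ -259.64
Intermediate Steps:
y = 11 (y = 7 + 4 = 11)
Y(Q) = -6 + 2*Q/(2 + 2*Q) (Y(Q) = -6 + (Q + Q)/(Q + (Q - 1*(-2))) = -6 + (2*Q)/(Q + (Q + 2)) = -6 + (2*Q)/(Q + (2 + Q)) = -6 + (2*Q)/(2 + 2*Q) = -6 + 2*Q/(2 + 2*Q))
T = 54
c = 11/119 ≈ 0.092437
(T + c)*Y(-6) = (54 + 11/119)*((-6 - 5*(-6))/(1 - 6)) = 6437*((-6 + 30)/(-5))/119 = 6437*(-⅕*24)/119 = (6437/119)*(-24/5) = -154488/595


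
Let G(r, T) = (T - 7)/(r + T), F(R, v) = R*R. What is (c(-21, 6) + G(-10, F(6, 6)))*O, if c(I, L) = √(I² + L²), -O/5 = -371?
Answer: 53795/26 + 5565*√53 ≈ 42583.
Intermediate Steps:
O = 1855 (O = -5*(-371) = 1855)
F(R, v) = R²
G(r, T) = (-7 + T)/(T + r)
(c(-21, 6) + G(-10, F(6, 6)))*O = (√((-21)² + 6²) + (-7 + 6²)/(6² - 10))*1855 = (√(441 + 36) + (-7 + 36)/(36 - 10))*1855 = (√477 + 29/26)*1855 = (3*√53 + (1/26)*29)*1855 = (3*√53 + 29/26)*1855 = (29/26 + 3*√53)*1855 = 53795/26 + 5565*√53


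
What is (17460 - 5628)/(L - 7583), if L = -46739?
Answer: -5916/27161 ≈ -0.21781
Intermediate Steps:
(17460 - 5628)/(L - 7583) = (17460 - 5628)/(-46739 - 7583) = 11832/(-54322) = 11832*(-1/54322) = -5916/27161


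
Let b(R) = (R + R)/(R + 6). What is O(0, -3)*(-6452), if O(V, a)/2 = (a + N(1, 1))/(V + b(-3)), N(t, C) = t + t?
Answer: -6452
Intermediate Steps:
N(t, C) = 2*t
b(R) = 2*R/(6 + R) (b(R) = (2*R)/(6 + R) = 2*R/(6 + R))
O(V, a) = 2*(2 + a)/(-2 + V) (O(V, a) = 2*((a + 2*1)/(V + 2*(-3)/(6 - 3))) = 2*((a + 2)/(V + 2*(-3)/3)) = 2*((2 + a)/(V + 2*(-3)*(⅓))) = 2*((2 + a)/(V - 2)) = 2*((2 + a)/(-2 + V)) = 2*(2 + a)/(-2 + V))
O(0, -3)*(-6452) = (2*(2 - 3)/(-2 + 0))*(-6452) = (2*(-1)/(-2))*(-6452) = (2*(-½)*(-1))*(-6452) = 1*(-6452) = -6452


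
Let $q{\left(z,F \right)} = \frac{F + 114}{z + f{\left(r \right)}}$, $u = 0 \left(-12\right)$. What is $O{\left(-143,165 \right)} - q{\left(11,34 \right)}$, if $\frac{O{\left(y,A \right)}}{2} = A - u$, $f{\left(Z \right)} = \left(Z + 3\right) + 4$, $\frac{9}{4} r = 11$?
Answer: $\frac{33324}{103} \approx 323.53$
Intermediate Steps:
$u = 0$
$r = \frac{44}{9}$ ($r = \frac{4}{9} \cdot 11 = \frac{44}{9} \approx 4.8889$)
$f{\left(Z \right)} = 7 + Z$ ($f{\left(Z \right)} = \left(3 + Z\right) + 4 = 7 + Z$)
$q{\left(z,F \right)} = \frac{114 + F}{\frac{107}{9} + z}$ ($q{\left(z,F \right)} = \frac{F + 114}{z + \left(7 + \frac{44}{9}\right)} = \frac{114 + F}{z + \frac{107}{9}} = \frac{114 + F}{\frac{107}{9} + z}$)
$O{\left(y,A \right)} = 2 A$ ($O{\left(y,A \right)} = 2 \left(A - 0\right) = 2 \left(A + 0\right) = 2 A$)
$O{\left(-143,165 \right)} - q{\left(11,34 \right)} = 2 \cdot 165 - \frac{9 \left(114 + 34\right)}{107 + 9 \cdot 11} = 330 - 9 \frac{1}{107 + 99} \cdot 148 = 330 - 9 \cdot \frac{1}{206} \cdot 148 = 330 - \frac{666}{103} = \frac{33324}{103}$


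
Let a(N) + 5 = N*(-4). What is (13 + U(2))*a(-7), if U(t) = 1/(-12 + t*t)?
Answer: 2369/8 ≈ 296.13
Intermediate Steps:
U(t) = 1/(-12 + t²)
a(N) = -5 - 4*N (a(N) = -5 + N*(-4) = -5 - 4*N)
(13 + U(2))*a(-7) = (13 + 1/(-12 + 2²))*(-5 - 4*(-7)) = (13 + 1/(-12 + 4))*(-5 + 28) = (13 + 1/(-8))*23 = (13 - ⅛)*23 = (103/8)*23 = 2369/8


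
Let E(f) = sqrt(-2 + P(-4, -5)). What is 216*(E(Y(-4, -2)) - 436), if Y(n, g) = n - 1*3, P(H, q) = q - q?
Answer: -94176 + 216*I*sqrt(2) ≈ -94176.0 + 305.47*I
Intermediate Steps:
P(H, q) = 0
Y(n, g) = -3 + n (Y(n, g) = n - 3 = -3 + n)
E(f) = I*sqrt(2) (E(f) = sqrt(-2 + 0) = sqrt(-2) = I*sqrt(2))
216*(E(Y(-4, -2)) - 436) = 216*(I*sqrt(2) - 436) = 216*(-436 + I*sqrt(2)) = -94176 + 216*I*sqrt(2)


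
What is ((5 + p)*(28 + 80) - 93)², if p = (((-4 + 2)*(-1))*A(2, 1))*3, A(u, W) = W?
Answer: 1199025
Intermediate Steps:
p = 6 (p = (((-4 + 2)*(-1))*1)*3 = (-2*(-1)*1)*3 = (2*1)*3 = 2*3 = 6)
((5 + p)*(28 + 80) - 93)² = ((5 + 6)*(28 + 80) - 93)² = (11*108 - 93)² = (1188 - 93)² = 1095² = 1199025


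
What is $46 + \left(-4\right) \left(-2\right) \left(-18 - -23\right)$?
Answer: $86$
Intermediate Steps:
$46 + \left(-4\right) \left(-2\right) \left(-18 - -23\right) = 46 + 8 \left(-18 + 23\right) = 46 + 8 \cdot 5 = 46 + 40 = 86$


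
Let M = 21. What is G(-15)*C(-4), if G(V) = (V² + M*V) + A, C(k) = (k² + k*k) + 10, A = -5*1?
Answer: -3990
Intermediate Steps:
A = -5
C(k) = 10 + 2*k² (C(k) = (k² + k²) + 10 = 2*k² + 10 = 10 + 2*k²)
G(V) = -5 + V² + 21*V (G(V) = (V² + 21*V) - 5 = -5 + V² + 21*V)
G(-15)*C(-4) = (-5 + (-15)² + 21*(-15))*(10 + 2*(-4)²) = (-5 + 225 - 315)*(10 + 2*16) = -95*(10 + 32) = -95*42 = -3990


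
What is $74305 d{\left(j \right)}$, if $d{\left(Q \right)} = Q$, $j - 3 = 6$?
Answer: $668745$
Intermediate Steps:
$j = 9$ ($j = 3 + 6 = 9$)
$74305 d{\left(j \right)} = 74305 \cdot 9 = 668745$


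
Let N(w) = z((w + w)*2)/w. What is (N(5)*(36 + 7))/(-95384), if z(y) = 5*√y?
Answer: -43*√5/47692 ≈ -0.0020161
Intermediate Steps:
N(w) = 10/√w (N(w) = (5*√((w + w)*2))/w = (5*√((2*w)*2))/w = (5*√(4*w))/w = (5*(2*√w))/w = (10*√w)/w = 10/√w)
(N(5)*(36 + 7))/(-95384) = ((10/√5)*(36 + 7))/(-95384) = ((10*(√5/5))*43)*(-1/95384) = ((2*√5)*43)*(-1/95384) = (86*√5)*(-1/95384) = -43*√5/47692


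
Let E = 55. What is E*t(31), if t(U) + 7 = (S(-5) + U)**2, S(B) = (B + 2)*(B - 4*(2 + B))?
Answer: 5115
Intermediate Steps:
S(B) = (-8 - 3*B)*(2 + B) (S(B) = (2 + B)*(B + (-8 - 4*B)) = (2 + B)*(-8 - 3*B) = (-8 - 3*B)*(2 + B))
t(U) = -7 + (-21 + U)**2 (t(U) = -7 + ((-16 - 14*(-5) - 3*(-5)**2) + U)**2 = -7 + ((-16 + 70 - 3*25) + U)**2 = -7 + ((-16 + 70 - 75) + U)**2 = -7 + (-21 + U)**2)
E*t(31) = 55*(-7 + (-21 + 31)**2) = 55*(-7 + 10**2) = 55*(-7 + 100) = 55*93 = 5115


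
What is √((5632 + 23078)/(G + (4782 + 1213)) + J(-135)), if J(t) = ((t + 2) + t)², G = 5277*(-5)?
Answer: √298603934335/2039 ≈ 268.00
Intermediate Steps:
G = -26385
J(t) = (2 + 2*t)² (J(t) = ((2 + t) + t)² = (2 + 2*t)²)
√((5632 + 23078)/(G + (4782 + 1213)) + J(-135)) = √((5632 + 23078)/(-26385 + (4782 + 1213)) + 4*(1 - 135)²) = √(28710/(-26385 + 5995) + 4*(-134)²) = √(28710/(-20390) + 4*17956) = √(28710*(-1/20390) + 71824) = √(-2871/2039 + 71824) = √(146446265/2039) = √298603934335/2039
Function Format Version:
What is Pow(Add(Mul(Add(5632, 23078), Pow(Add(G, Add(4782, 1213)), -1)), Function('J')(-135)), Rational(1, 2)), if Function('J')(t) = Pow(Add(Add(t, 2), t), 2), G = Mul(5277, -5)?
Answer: Mul(Rational(1, 2039), Pow(298603934335, Rational(1, 2))) ≈ 268.00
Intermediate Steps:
G = -26385
Function('J')(t) = Pow(Add(2, Mul(2, t)), 2) (Function('J')(t) = Pow(Add(Add(2, t), t), 2) = Pow(Add(2, Mul(2, t)), 2))
Pow(Add(Mul(Add(5632, 23078), Pow(Add(G, Add(4782, 1213)), -1)), Function('J')(-135)), Rational(1, 2)) = Pow(Add(Mul(Add(5632, 23078), Pow(Add(-26385, Add(4782, 1213)), -1)), Mul(4, Pow(Add(1, -135), 2))), Rational(1, 2)) = Pow(Add(Mul(28710, Pow(Add(-26385, 5995), -1)), Mul(4, Pow(-134, 2))), Rational(1, 2)) = Pow(Add(Mul(28710, Pow(-20390, -1)), Mul(4, 17956)), Rational(1, 2)) = Pow(Add(Mul(28710, Rational(-1, 20390)), 71824), Rational(1, 2)) = Pow(Add(Rational(-2871, 2039), 71824), Rational(1, 2)) = Pow(Rational(146446265, 2039), Rational(1, 2)) = Mul(Rational(1, 2039), Pow(298603934335, Rational(1, 2)))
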